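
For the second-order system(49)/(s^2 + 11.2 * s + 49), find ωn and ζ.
Standard form: ωn²/(s²+2ζωn·s+ωn²).
const=49=ωn² → ωn=7, s coeff=11.2=2ζωn → ζ=0.8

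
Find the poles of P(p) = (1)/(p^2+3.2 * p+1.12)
Set denominator = 0: p^2 + 3.2*p + 1.12 = (p + 0.4)(p + 2.8) = 0 → Poles: -0.4, -2.8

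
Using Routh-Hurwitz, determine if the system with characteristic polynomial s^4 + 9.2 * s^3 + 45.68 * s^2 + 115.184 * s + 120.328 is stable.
Routh array:
s^4: [1, 45.68, 120.328]; s^3: [9.2, 115.184]; s^2: [33.16, 120.328]; s^1: [81.7999]; s^0: [120.328]
First column: [1, 9.2, 33.16, 81.7999, 120.328]. Sign changes = 0.
Yes, stable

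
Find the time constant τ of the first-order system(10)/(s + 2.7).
First-order system: τ = -1/pole. Pole = -2.7. τ = -1/(-2.7) = 0.3704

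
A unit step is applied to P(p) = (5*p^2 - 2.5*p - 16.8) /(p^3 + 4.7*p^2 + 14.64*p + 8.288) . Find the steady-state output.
FVT: lim_{t→∞} y(t) = lim_{p→0} p*Y(p) where Y(p) = P(p)/p.
= lim_{p→0} P(p) = P(0) = num(0)/den(0) = -16.8/8.288 = -2.027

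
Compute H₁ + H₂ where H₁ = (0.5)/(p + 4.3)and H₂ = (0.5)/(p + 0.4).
Parallel: H = H₁ + H₂ = (n₁·d₂ + n₂·d₁)/(d₁·d₂).
n₁·d₂ = 0.5*p + 0.2. n₂·d₁ = 0.5*p + 2.15. Sum = p + 2.35. d₁·d₂ = p^2 + 4.7*p + 1.72.
H(p) = (p + 2.35)/(p^2 + 4.7*p + 1.72)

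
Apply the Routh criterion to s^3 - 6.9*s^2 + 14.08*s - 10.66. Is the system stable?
Routh array:
s^3: [1, 14.08]; s^2: [-6.9, -10.66]; s^1: [12.5351]; s^0: [-10.66]
First column: [1, -6.9, 12.5351, -10.66]. Sign changes = 3.
No, unstable (3 RHP root(s))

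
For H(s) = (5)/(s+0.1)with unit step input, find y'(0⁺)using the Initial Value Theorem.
IVT: y'(0⁺) = lim_{s→∞} s²·Y(s) = lim_{s→∞} s·H(s).
deg(num) = 0, deg(den) = 1, relative degree = 1, so s·H(s) → (leading num)/(leading den) = 5/1 = 5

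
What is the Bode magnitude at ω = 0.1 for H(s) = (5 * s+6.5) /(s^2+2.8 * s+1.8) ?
Substitute s = j*0.1: H(j0.1) = 3.5872 - 0.281797j.
|H(j0.1)| = sqrt(Re² + Im²) = 3.598.
20*log₁₀(3.598) = 11.12 dB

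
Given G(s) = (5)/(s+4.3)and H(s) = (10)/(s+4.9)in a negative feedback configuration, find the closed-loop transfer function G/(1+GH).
Closed-loop T = G/(1+GH).
Numerator: G_num * H_den = 5*s + 24.5.
Denominator: G_den * H_den + G_num * H_num = (s^2 + 9.2*s + 21.07) + (50) = s^2 + 9.2*s + 71.07.
T(s) = (5*s + 24.5)/(s^2 + 9.2*s + 71.07)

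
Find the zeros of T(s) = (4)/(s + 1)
Numerator is a nonzero constant (4) → Zeros: none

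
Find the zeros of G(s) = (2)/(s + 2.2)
Numerator is a nonzero constant (2) → Zeros: none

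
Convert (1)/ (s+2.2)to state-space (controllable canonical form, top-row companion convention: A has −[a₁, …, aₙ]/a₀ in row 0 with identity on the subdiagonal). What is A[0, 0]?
Reachable canonical form for den = s + 2.2: top row of A = -[a₁,a₂,...,aₙ]/a₀, ones on the subdiagonal, zeros elsewhere.
A = [[-2.2]].
A[0,0] = -2.2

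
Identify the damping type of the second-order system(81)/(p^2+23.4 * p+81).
Standard form: ωn²/(p²+2ζωn·p+ωn²) gives ωn=9, ζ=1.3.
Overdamped (ζ = 1.3 > 1)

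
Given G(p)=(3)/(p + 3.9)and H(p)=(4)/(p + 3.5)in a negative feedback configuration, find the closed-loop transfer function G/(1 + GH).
Closed-loop T = G/(1+GH).
Numerator: G_num * H_den = 3*p + 10.5.
Denominator: G_den * H_den + G_num * H_num = (p^2 + 7.4*p + 13.65) + (12) = p^2 + 7.4*p + 25.65.
T(p) = (3*p + 10.5)/(p^2 + 7.4*p + 25.65)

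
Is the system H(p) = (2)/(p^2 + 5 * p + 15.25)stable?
Denominator: p^2 + 5*p + 15.25. Poles: -2.5 + 3j, -2.5 - 3j. All Re(p)<0: Yes (stable)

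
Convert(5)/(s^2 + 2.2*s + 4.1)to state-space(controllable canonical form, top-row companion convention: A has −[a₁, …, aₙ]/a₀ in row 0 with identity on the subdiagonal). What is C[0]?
Reachable canonical form: C = numerator coefficients (right-aligned, zero-padded to length n).
num = 5, C = [[0, 5]].
C[0] = 0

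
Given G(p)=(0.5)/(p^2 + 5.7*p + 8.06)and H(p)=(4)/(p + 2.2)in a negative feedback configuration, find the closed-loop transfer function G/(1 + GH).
Closed-loop T = G/(1+GH).
Numerator: G_num * H_den = 0.5*p + 1.1.
Denominator: G_den * H_den + G_num * H_num = (p^3 + 7.9*p^2 + 20.6*p + 17.732) + (2) = p^3 + 7.9*p^2 + 20.6*p + 19.732.
T(p) = (0.5*p + 1.1)/(p^3 + 7.9*p^2 + 20.6*p + 19.732)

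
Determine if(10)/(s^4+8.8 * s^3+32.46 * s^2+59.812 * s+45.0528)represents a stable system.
Denominator: s^4 + 8.8*s^3 + 32.46*s^2 + 59.812*s + 45.0528 = (s + 2.4)(s + 2.6)(s^2 + 3.8*s + 7.22). Poles: -1.9 + 1.9j, -1.9 - 1.9j, -2.4, -2.6. All Re(p)<0: Yes (stable)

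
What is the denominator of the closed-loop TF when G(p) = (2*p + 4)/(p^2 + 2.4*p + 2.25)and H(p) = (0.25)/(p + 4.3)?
Characteristic poly = G_den * H_den + G_num * H_num = (p^3 + 6.7*p^2 + 12.57*p + 9.675) + (0.5*p + 1) = p^3 + 6.7*p^2 + 13.07*p + 10.675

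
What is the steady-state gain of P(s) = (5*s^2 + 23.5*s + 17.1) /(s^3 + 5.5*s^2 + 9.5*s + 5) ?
DC gain = P(0) = num(0)/den(0) = 17.1/5 = 3.42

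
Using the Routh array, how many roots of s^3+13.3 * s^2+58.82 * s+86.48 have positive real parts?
Routh array:
s^3: [1, 58.82]; s^2: [13.3, 86.48]; s^1: [52.3177]; s^0: [86.48]
First column: [1, 13.3, 52.3177, 86.48]. Sign changes = RHP roots = 0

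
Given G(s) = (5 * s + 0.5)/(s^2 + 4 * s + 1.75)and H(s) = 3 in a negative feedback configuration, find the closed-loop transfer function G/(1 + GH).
Closed-loop T = G/(1+GH).
Numerator: G_num * H_den = 5*s + 0.5.
Denominator: G_den * H_den + G_num * H_num = (s^2 + 4*s + 1.75) + (15*s + 1.5) = s^2 + 19*s + 3.25.
T(s) = (5*s + 0.5)/(s^2 + 19*s + 3.25)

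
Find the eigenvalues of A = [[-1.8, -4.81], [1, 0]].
Eigenvalues solve det(λI - A) = 0.
Characteristic polynomial: λ^2 + 1.8*λ + 4.81 = 0.
Roots: -0.9 + 2j, -0.9 - 2j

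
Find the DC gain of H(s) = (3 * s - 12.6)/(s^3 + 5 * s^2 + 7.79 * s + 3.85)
DC gain = H(0) = num(0)/den(0) = -12.6/3.85 = -3.273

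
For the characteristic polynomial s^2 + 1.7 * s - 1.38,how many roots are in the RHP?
s^2 + 1.7*s - 1.38 = (s - 0.6)(s + 2.3). Poles: -2.3, 0.6. RHP poles (Re>0): 1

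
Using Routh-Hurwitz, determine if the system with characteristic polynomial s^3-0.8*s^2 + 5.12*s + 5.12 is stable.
Routh array:
s^3: [1, 5.12]; s^2: [-0.8, 5.12]; s^1: [11.52]; s^0: [5.12]
First column: [1, -0.8, 11.52, 5.12]. Sign changes = 2.
No, unstable (2 RHP root(s))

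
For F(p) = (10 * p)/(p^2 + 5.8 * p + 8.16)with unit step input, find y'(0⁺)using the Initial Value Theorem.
IVT: y'(0⁺) = lim_{p→∞} p²·Y(p) = lim_{p→∞} p·F(p).
deg(num) = 1, deg(den) = 2, relative degree = 1, so p·F(p) → (leading num)/(leading den) = 10/1 = 10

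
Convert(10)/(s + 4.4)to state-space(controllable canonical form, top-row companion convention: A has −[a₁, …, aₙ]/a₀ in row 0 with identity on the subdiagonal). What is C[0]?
Reachable canonical form: C = numerator coefficients (right-aligned, zero-padded to length n).
num = 10, C = [[10]].
C[0] = 10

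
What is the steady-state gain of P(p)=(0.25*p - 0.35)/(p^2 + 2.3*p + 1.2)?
DC gain = P(0) = num(0)/den(0) = -0.35/1.2 = -0.2917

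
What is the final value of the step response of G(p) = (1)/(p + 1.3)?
FVT: lim_{t→∞} y(t) = lim_{p→0} p*Y(p) where Y(p) = G(p)/p.
= lim_{p→0} G(p) = G(0) = num(0)/den(0) = 1/1.3 = 0.7692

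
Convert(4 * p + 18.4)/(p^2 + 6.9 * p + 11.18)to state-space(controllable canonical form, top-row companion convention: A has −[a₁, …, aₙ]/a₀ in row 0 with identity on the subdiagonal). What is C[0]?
Reachable canonical form: C = numerator coefficients (right-aligned, zero-padded to length n).
num = 4*p + 18.4, C = [[4, 18.4]].
C[0] = 4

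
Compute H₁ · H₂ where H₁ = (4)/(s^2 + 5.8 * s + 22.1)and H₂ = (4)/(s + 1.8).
Series: H = H₁ · H₂ = (n₁·n₂)/(d₁·d₂).
Num: n₁·n₂ = 16. Den: d₁·d₂ = s^3 + 7.6*s^2 + 32.54*s + 39.78.
H(s) = (16)/(s^3 + 7.6*s^2 + 32.54*s + 39.78)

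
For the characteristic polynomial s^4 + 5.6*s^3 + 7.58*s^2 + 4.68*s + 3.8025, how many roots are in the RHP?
s^4 + 5.6*s^3 + 7.58*s^2 + 4.68*s + 3.8025 = (s + 3.9)(s + 1.5)(s^2 + 0.2*s + 0.65). Poles: -0.1 + 0.8j, -0.1 - 0.8j, -1.5, -3.9. RHP poles (Re>0): 0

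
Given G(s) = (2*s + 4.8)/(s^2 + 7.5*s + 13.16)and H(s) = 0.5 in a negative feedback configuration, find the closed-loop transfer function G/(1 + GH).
Closed-loop T = G/(1+GH).
Numerator: G_num * H_den = 2*s + 4.8.
Denominator: G_den * H_den + G_num * H_num = (s^2 + 7.5*s + 13.16) + (s + 2.4) = s^2 + 8.5*s + 15.56.
T(s) = (2*s + 4.8)/(s^2 + 8.5*s + 15.56)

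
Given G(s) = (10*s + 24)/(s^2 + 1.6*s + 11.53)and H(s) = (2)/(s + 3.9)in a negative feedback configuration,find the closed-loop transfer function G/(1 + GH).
Closed-loop T = G/(1+GH).
Numerator: G_num * H_den = 10*s^2 + 63*s + 93.6.
Denominator: G_den * H_den + G_num * H_num = (s^3 + 5.5*s^2 + 17.77*s + 44.967) + (20*s + 48) = s^3 + 5.5*s^2 + 37.77*s + 92.967.
T(s) = (10*s^2 + 63*s + 93.6)/(s^3 + 5.5*s^2 + 37.77*s + 92.967)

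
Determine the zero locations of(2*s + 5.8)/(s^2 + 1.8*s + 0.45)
Set numerator = 0: 2*s + 5.8 = 0 → Zeros: -2.9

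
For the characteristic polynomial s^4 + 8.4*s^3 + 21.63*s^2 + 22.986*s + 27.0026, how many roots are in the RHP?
s^4 + 8.4*s^3 + 21.63*s^2 + 22.986*s + 27.0026 = (s + 3.7)(s + 4.1)(s^2 + 0.6*s + 1.78). Poles: -0.3 + 1.3j, -0.3 - 1.3j, -3.7, -4.1. RHP poles (Re>0): 0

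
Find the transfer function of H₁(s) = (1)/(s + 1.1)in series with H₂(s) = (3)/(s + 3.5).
Series: H = H₁ · H₂ = (n₁·n₂)/(d₁·d₂).
Num: n₁·n₂ = 3. Den: d₁·d₂ = s^2 + 4.6*s + 3.85.
H(s) = (3)/(s^2 + 4.6*s + 3.85)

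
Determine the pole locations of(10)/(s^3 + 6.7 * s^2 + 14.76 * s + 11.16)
Set denominator = 0: s^3 + 6.7*s^2 + 14.76*s + 11.16 = (s + 3.1)(s^2 + 3.6*s + 3.6) = 0 → Poles: -1.8 + 0.6j, -1.8 - 0.6j, -3.1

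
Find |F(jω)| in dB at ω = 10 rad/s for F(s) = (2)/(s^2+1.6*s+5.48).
Substitute s = j*10: F(j10) = -0.0205701 - 0.00348203j.
|F(j10)| = sqrt(Re² + Im²) = 0.02086.
20*log₁₀(0.02086) = -33.61 dB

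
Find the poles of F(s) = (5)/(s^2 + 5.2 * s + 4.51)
Set denominator = 0: s^2 + 5.2*s + 4.51 = (s + 4.1)(s + 1.1) = 0 → Poles: -1.1, -4.1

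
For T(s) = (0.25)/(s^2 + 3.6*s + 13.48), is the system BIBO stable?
Denominator: s^2 + 3.6*s + 13.48. Poles: -1.8 + 3.2j, -1.8 - 3.2j. All Re(p)<0: Yes (stable)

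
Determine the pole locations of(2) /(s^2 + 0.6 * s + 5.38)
Set denominator = 0: s^2 + 0.6*s + 5.38 = 0 → Poles: -0.3 + 2.3j, -0.3 - 2.3j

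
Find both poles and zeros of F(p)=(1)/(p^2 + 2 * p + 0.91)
Set denominator = 0: p^2 + 2*p + 0.91 = (p + 1.3)(p + 0.7) = 0 → Poles: -0.7, -1.3
Numerator is a nonzero constant (1) → Zeros: none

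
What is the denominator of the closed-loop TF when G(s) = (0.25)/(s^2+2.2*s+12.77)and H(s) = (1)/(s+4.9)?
Characteristic poly = G_den * H_den + G_num * H_num = (s^3 + 7.1*s^2 + 23.55*s + 62.573) + (0.25) = s^3 + 7.1*s^2 + 23.55*s + 62.823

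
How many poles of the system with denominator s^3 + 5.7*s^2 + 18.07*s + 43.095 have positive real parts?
s^3 + 5.7*s^2 + 18.07*s + 43.095 = (s + 3.9)(s^2 + 1.8*s + 11.05). Poles: -0.9 + 3.2j, -0.9 - 3.2j, -3.9. RHP poles (Re>0): 0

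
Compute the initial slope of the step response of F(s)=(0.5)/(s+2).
IVT: y'(0⁺) = lim_{s→∞} s²·Y(s) = lim_{s→∞} s·F(s).
deg(num) = 0, deg(den) = 1, relative degree = 1, so s·F(s) → (leading num)/(leading den) = 0.5/1 = 0.5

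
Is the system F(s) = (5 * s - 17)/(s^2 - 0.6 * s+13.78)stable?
Denominator: s^2 - 0.6*s + 13.78. Poles: 0.3 + 3.7j, 0.3 - 3.7j. All Re(p)<0: No (unstable)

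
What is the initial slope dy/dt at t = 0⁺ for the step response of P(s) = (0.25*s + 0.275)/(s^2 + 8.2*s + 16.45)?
IVT: y'(0⁺) = lim_{s→∞} s²·Y(s) = lim_{s→∞} s·P(s).
deg(num) = 1, deg(den) = 2, relative degree = 1, so s·P(s) → (leading num)/(leading den) = 0.25/1 = 0.25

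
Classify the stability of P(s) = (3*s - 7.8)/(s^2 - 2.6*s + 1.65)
Denominator: s^2 - 2.6*s + 1.65 = (s - 1.5)(s - 1.1). Poles: 1.1, 1.5. Unstable (2 pole(s) in RHP)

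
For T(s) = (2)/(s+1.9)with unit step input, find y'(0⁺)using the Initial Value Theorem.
IVT: y'(0⁺) = lim_{s→∞} s²·Y(s) = lim_{s→∞} s·T(s).
deg(num) = 0, deg(den) = 1, relative degree = 1, so s·T(s) → (leading num)/(leading den) = 2/1 = 2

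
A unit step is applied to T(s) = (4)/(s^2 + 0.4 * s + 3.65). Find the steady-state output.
FVT: lim_{t→∞} y(t) = lim_{s→0} s*Y(s) where Y(s) = T(s)/s.
= lim_{s→0} T(s) = T(0) = num(0)/den(0) = 4/3.65 = 1.096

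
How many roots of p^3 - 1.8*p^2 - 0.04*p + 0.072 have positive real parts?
Factor: p^3 - 1.8*p^2 - 0.04*p + 0.072 = (p - 1.8)(p + 0.2)(p - 0.2).
Roots: -0.2, 0.2, 1.8.
RHP roots (Re>0): 2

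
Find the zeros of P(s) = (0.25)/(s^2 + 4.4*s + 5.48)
Numerator is a nonzero constant (0.25) → Zeros: none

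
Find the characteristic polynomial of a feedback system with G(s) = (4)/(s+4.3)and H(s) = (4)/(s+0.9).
Characteristic poly = G_den * H_den + G_num * H_num = (s^2 + 5.2*s + 3.87) + (16) = s^2 + 5.2*s + 19.87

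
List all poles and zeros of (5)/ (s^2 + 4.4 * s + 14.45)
Set denominator = 0: s^2 + 4.4*s + 14.45 = 0 → Poles: -2.2 + 3.1j, -2.2 - 3.1j
Numerator is a nonzero constant (5) → Zeros: none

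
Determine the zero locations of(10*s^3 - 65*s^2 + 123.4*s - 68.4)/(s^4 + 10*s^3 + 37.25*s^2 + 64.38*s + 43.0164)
Set numerator = 0: 10*s^3 - 65*s^2 + 123.4*s - 68.4 = 10*(s - 1)(s - 1.9)(s - 3.6) = 0 → Zeros: 1, 1.9, 3.6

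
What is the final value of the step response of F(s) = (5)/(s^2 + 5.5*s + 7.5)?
FVT: lim_{t→∞} y(t) = lim_{s→0} s*Y(s) where Y(s) = F(s)/s.
= lim_{s→0} F(s) = F(0) = num(0)/den(0) = 5/7.5 = 0.6667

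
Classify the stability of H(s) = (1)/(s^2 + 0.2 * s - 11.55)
Denominator: s^2 + 0.2*s - 11.55 = (s - 3.3)(s + 3.5). Poles: -3.5, 3.3. Unstable (1 pole(s) in RHP)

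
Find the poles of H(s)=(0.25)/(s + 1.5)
Set denominator = 0: s + 1.5 = 0 → Poles: -1.5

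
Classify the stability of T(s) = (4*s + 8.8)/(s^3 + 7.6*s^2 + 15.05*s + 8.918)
Denominator: s^3 + 7.6*s^2 + 15.05*s + 8.918 = (s + 4.9)(s + 1.4)(s + 1.3). Poles: -1.3, -1.4, -4.9. Stable (all poles in LHP)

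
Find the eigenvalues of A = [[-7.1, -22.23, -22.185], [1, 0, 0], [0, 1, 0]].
Eigenvalues solve det(λI - A) = 0.
Characteristic polynomial: λ^3 + 7.1*λ^2 + 22.23*λ + 22.185 = 0.
Factor: (λ + 1.7)(λ^2 + 5.4*λ + 13.05) = 0.
Roots: -1.7, -2.7 + 2.4j, -2.7 - 2.4j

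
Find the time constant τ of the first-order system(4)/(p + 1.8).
First-order system: τ = -1/pole. Pole = -1.8. τ = -1/(-1.8) = 0.5556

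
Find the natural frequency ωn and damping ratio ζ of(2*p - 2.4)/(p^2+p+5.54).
Underdamped: complex pole -0.5 + 2.3j. ωn = |pole| = 2.354, ζ = -Re(pole)/ωn = 0.2124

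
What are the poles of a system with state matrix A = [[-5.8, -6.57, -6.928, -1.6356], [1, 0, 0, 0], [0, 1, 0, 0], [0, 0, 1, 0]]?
Eigenvalues solve det(λI - A) = 0.
Characteristic polynomial: λ^4 + 5.8*λ^3 + 6.57*λ^2 + 6.928*λ + 1.6356 = 0.
Factor: (λ + 4.7)(λ + 0.3)(λ^2 + 0.8*λ + 1.16) = 0.
Roots: -0.3, -0.4 + 1j, -0.4 - 1j, -4.7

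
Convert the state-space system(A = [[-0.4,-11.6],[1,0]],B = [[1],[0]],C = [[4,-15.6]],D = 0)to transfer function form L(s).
L(s) = C(sI - A)⁻¹B + D.
Characteristic polynomial det(sI - A) = s^2 + 0.4*s + 11.6.
Numerator from C·adj(sI-A)·B + D·det(sI-A) = 4*s - 15.6.
L(s) = (4*s - 15.6)/(s^2 + 0.4*s + 11.6)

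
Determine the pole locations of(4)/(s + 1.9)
Set denominator = 0: s + 1.9 = 0 → Poles: -1.9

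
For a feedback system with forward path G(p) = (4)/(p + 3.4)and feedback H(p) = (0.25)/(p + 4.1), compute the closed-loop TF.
Closed-loop T = G/(1+GH).
Numerator: G_num * H_den = 4*p + 16.4.
Denominator: G_den * H_den + G_num * H_num = (p^2 + 7.5*p + 13.94) + (1) = p^2 + 7.5*p + 14.94.
T(p) = (4*p + 16.4)/(p^2 + 7.5*p + 14.94)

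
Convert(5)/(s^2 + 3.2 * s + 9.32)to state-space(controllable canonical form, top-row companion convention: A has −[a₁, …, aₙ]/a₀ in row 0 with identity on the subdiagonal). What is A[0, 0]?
Reachable canonical form for den = s^2 + 3.2*s + 9.32: top row of A = -[a₁,a₂,...,aₙ]/a₀, ones on the subdiagonal, zeros elsewhere.
A = [[-3.2, -9.32], [1, 0]].
A[0,0] = -3.2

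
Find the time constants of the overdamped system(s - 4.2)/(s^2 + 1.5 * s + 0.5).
Overdamped: real poles at -0.5, -1. τ = -1/pole → τ₁ = 2, τ₂ = 1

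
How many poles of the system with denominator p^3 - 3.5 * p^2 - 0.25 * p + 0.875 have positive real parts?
p^3 - 3.5*p^2 - 0.25*p + 0.875 = (p - 0.5)(p - 3.5)(p + 0.5). Poles: -0.5, 0.5, 3.5. RHP poles (Re>0): 2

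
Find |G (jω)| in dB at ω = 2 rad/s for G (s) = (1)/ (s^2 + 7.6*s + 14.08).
Substitute s = j*2: G(j2) = 0.0303024 - 0.0456942j.
|G(j2)| = sqrt(Re² + Im²) = 0.05483.
20*log₁₀(0.05483) = -25.22 dB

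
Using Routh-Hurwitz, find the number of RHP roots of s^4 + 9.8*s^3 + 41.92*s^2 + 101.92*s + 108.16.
Routh array:
s^4: [1, 41.92, 108.16]; s^3: [9.8, 101.92]; s^2: [31.52, 108.16]; s^1: [68.2916]; s^0: [108.16]
First column: [1, 9.8, 31.52, 68.2916, 108.16]. Sign changes = RHP roots = 0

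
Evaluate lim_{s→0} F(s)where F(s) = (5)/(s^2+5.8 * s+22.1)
DC gain = F(0) = num(0)/den(0) = 5/22.1 = 0.2262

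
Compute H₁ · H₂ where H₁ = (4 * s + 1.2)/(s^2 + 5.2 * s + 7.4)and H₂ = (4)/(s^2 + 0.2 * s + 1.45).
Series: H = H₁ · H₂ = (n₁·n₂)/(d₁·d₂).
Num: n₁·n₂ = 16*s + 4.8. Den: d₁·d₂ = s^4 + 5.4*s^3 + 9.89*s^2 + 9.02*s + 10.73.
H(s) = (16*s + 4.8)/(s^4 + 5.4*s^3 + 9.89*s^2 + 9.02*s + 10.73)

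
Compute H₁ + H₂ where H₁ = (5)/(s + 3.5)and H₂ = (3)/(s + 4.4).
Parallel: H = H₁ + H₂ = (n₁·d₂ + n₂·d₁)/(d₁·d₂).
n₁·d₂ = 5*s + 22. n₂·d₁ = 3*s + 10.5. Sum = 8*s + 32.5. d₁·d₂ = s^2 + 7.9*s + 15.4.
H(s) = (8*s + 32.5)/(s^2 + 7.9*s + 15.4)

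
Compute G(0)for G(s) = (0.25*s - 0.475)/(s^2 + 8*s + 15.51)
DC gain = G(0) = num(0)/den(0) = -0.475/15.51 = -0.03063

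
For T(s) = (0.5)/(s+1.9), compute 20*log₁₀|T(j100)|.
Substitute s = j*100: T(j100) = 9.49657e-05 - 0.0049982j.
|T(j100)| = sqrt(Re² + Im²) = 0.004999.
20*log₁₀(0.004999) = -46.02 dB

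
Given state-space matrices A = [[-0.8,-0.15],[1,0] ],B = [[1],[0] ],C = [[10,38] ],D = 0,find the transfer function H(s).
H(s) = C(sI - A)⁻¹B + D.
Characteristic polynomial det(sI - A) = s^2 + 0.8*s + 0.15.
Numerator from C·adj(sI-A)·B + D·det(sI-A) = 10*s + 38.
H(s) = (10*s + 38)/(s^2 + 0.8*s + 0.15)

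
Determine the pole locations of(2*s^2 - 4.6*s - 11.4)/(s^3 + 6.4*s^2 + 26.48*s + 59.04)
Set denominator = 0: s^3 + 6.4*s^2 + 26.48*s + 59.04 = (s + 3.6)(s^2 + 2.8*s + 16.4) = 0 → Poles: -1.4 + 3.8j, -1.4 - 3.8j, -3.6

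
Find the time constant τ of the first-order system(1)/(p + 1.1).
First-order system: τ = -1/pole. Pole = -1.1. τ = -1/(-1.1) = 0.9091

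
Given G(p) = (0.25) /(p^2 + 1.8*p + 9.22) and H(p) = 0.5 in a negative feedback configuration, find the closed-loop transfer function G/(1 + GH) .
Closed-loop T = G/(1+GH).
Numerator: G_num * H_den = 0.25.
Denominator: G_den * H_den + G_num * H_num = (p^2 + 1.8*p + 9.22) + (0.125) = p^2 + 1.8*p + 9.345.
T(p) = (0.25)/(p^2 + 1.8*p + 9.345)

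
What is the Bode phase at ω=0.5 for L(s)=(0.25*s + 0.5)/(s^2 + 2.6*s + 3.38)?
Substitute s = j*0.5: L(j0.5) = 0.150389 - 0.0225257j.
∠L(j0.5) = atan2(Im, Re) = atan2(-0.0225257, 0.150389) = -8.52°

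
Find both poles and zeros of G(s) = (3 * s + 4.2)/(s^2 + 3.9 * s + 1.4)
Set denominator = 0: s^2 + 3.9*s + 1.4 = (s + 3.5)(s + 0.4) = 0 → Poles: -0.4, -3.5
Set numerator = 0: 3*s + 4.2 = 0 → Zeros: -1.4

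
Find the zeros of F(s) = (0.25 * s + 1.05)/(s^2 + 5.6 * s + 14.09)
Set numerator = 0: 0.25*s + 1.05 = 0 → Zeros: -4.2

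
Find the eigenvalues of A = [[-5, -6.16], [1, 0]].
Eigenvalues solve det(λI - A) = 0.
Characteristic polynomial: λ^2 + 5*λ + 6.16 = 0.
Factor: (λ + 2.8)(λ + 2.2) = 0.
Roots: -2.2, -2.8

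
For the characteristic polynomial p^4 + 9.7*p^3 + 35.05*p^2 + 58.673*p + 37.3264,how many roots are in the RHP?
p^4 + 9.7*p^3 + 35.05*p^2 + 58.673*p + 37.3264 = (p + 1.6)(p + 4.1)(p^2 + 4*p + 5.69). Poles: -1.6, -2 + 1.3j, -2 - 1.3j, -4.1. RHP poles (Re>0): 0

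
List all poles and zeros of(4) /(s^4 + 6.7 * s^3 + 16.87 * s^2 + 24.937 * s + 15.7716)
Set denominator = 0: s^4 + 6.7*s^3 + 16.87*s^2 + 24.937*s + 15.7716 = (s + 1.3)(s + 3.6)(s^2 + 1.8*s + 3.37) = 0 → Poles: -0.9 + 1.6j, -0.9 - 1.6j, -1.3, -3.6
Numerator is a nonzero constant (4) → Zeros: none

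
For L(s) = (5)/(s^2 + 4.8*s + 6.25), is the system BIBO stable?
Denominator: s^2 + 4.8*s + 6.25. Poles: -2.4 + 0.7j, -2.4 - 0.7j. All Re(p)<0: Yes (stable)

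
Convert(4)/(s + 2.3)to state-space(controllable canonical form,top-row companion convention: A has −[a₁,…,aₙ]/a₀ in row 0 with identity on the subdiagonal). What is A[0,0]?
Reachable canonical form for den = s + 2.3: top row of A = -[a₁,a₂,...,aₙ]/a₀, ones on the subdiagonal, zeros elsewhere.
A = [[-2.3]].
A[0,0] = -2.3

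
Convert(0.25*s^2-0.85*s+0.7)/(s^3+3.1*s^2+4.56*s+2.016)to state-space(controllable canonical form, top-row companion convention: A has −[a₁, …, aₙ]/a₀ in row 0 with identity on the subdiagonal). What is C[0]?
Reachable canonical form: C = numerator coefficients (right-aligned, zero-padded to length n).
num = 0.25*s^2 - 0.85*s + 0.7, C = [[0.25, -0.85, 0.7]].
C[0] = 0.25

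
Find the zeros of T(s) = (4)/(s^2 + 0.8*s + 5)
Numerator is a nonzero constant (4) → Zeros: none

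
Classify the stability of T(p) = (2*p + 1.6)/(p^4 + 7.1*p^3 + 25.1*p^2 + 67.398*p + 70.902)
Denominator: p^4 + 7.1*p^3 + 25.1*p^2 + 67.398*p + 70.902 = (p + 1.8)(p + 3.9)(p^2 + 1.4*p + 10.1). Poles: -0.7 + 3.1j, -0.7 - 3.1j, -1.8, -3.9. Stable (all poles in LHP)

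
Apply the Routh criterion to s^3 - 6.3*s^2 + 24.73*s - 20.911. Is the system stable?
Routh array:
s^3: [1, 24.73]; s^2: [-6.3, -20.911]; s^1: [21.4108]; s^0: [-20.911]
First column: [1, -6.3, 21.4108, -20.911]. Sign changes = 3.
No, unstable (3 RHP root(s))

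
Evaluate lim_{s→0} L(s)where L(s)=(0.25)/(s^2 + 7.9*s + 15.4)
DC gain = L(0) = num(0)/den(0) = 0.25/15.4 = 0.01623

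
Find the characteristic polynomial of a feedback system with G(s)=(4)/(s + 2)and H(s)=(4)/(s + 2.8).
Characteristic poly = G_den * H_den + G_num * H_num = (s^2 + 4.8*s + 5.6) + (16) = s^2 + 4.8*s + 21.6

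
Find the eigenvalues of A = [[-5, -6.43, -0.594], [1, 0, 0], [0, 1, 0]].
Eigenvalues solve det(λI - A) = 0.
Characteristic polynomial: λ^3 + 5*λ^2 + 6.43*λ + 0.594 = 0.
Factor: (λ + 2.2)(λ + 0.1)(λ + 2.7) = 0.
Roots: -0.1, -2.2, -2.7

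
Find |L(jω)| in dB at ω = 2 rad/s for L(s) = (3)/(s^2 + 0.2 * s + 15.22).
Substitute s = j*2: L(j2) = 0.26704 - 0.00952015j.
|L(j2)| = sqrt(Re² + Im²) = 0.2672.
20*log₁₀(0.2672) = -11.46 dB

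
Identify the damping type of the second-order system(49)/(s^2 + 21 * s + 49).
Standard form: ωn²/(s²+2ζωn·s+ωn²) gives ωn=7, ζ=1.5.
Overdamped (ζ = 1.5 > 1)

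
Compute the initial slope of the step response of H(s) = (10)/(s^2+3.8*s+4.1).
IVT: y'(0⁺) = lim_{s→∞} s²·Y(s) = lim_{s→∞} s·H(s).
deg(num) = 0, deg(den) = 2, relative degree = 2 ≥ 2, so s·H(s) → 0. Initial slope = 0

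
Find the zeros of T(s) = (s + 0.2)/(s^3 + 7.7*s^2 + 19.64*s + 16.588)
Set numerator = 0: s + 0.2 = 0 → Zeros: -0.2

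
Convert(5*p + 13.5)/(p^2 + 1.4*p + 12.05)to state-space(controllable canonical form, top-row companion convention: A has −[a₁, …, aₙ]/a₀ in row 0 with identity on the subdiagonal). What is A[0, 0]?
Reachable canonical form for den = p^2 + 1.4*p + 12.05: top row of A = -[a₁,a₂,...,aₙ]/a₀, ones on the subdiagonal, zeros elsewhere.
A = [[-1.4, -12.05], [1, 0]].
A[0,0] = -1.4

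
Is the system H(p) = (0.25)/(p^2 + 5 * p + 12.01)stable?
Denominator: p^2 + 5*p + 12.01. Poles: -2.5 + 2.4j, -2.5 - 2.4j. All Re(p)<0: Yes (stable)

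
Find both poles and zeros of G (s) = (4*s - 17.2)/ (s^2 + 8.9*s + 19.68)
Set denominator = 0: s^2 + 8.9*s + 19.68 = (s + 4.1)(s + 4.8) = 0 → Poles: -4.1, -4.8
Set numerator = 0: 4*s - 17.2 = 0 → Zeros: 4.3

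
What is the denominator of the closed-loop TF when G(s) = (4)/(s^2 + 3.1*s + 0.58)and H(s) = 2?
Characteristic poly = G_den * H_den + G_num * H_num = (s^2 + 3.1*s + 0.58) + (8) = s^2 + 3.1*s + 8.58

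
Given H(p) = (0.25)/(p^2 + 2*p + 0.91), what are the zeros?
Numerator is a nonzero constant (0.25) → Zeros: none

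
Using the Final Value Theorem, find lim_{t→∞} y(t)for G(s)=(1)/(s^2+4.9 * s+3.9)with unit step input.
FVT: lim_{t→∞} y(t) = lim_{s→0} s*Y(s) where Y(s) = G(s)/s.
= lim_{s→0} G(s) = G(0) = num(0)/den(0) = 1/3.9 = 0.2564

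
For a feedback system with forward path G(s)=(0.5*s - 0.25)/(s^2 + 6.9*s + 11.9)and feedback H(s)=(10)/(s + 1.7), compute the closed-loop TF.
Closed-loop T = G/(1+GH).
Numerator: G_num * H_den = 0.5*s^2 + 0.6*s - 0.425.
Denominator: G_den * H_den + G_num * H_num = (s^3 + 8.6*s^2 + 23.63*s + 20.23) + (5*s - 2.5) = s^3 + 8.6*s^2 + 28.63*s + 17.73.
T(s) = (0.5*s^2 + 0.6*s - 0.425)/(s^3 + 8.6*s^2 + 28.63*s + 17.73)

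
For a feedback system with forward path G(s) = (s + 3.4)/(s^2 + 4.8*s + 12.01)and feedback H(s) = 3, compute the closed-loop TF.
Closed-loop T = G/(1+GH).
Numerator: G_num * H_den = s + 3.4.
Denominator: G_den * H_den + G_num * H_num = (s^2 + 4.8*s + 12.01) + (3*s + 10.2) = s^2 + 7.8*s + 22.21.
T(s) = (s + 3.4)/(s^2 + 7.8*s + 22.21)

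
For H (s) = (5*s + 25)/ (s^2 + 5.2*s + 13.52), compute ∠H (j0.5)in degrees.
Substitute s = j*0.5: H(j0.5) = 1.84985 - 0.174047j.
∠H(j0.5) = atan2(Im, Re) = atan2(-0.174047, 1.84985) = -5.37°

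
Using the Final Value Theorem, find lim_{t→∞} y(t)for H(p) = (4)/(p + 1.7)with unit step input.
FVT: lim_{t→∞} y(t) = lim_{p→0} p*Y(p) where Y(p) = H(p)/p.
= lim_{p→0} H(p) = H(0) = num(0)/den(0) = 4/1.7 = 2.353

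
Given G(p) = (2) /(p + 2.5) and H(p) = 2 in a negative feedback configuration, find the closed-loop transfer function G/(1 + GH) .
Closed-loop T = G/(1+GH).
Numerator: G_num * H_den = 2.
Denominator: G_den * H_den + G_num * H_num = (p + 2.5) + (4) = p + 6.5.
T(p) = (2)/(p + 6.5)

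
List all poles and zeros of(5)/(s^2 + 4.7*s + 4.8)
Set denominator = 0: s^2 + 4.7*s + 4.8 = (s + 3.2)(s + 1.5) = 0 → Poles: -1.5, -3.2
Numerator is a nonzero constant (5) → Zeros: none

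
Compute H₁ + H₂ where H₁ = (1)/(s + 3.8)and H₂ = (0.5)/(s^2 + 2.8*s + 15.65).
Parallel: H = H₁ + H₂ = (n₁·d₂ + n₂·d₁)/(d₁·d₂).
n₁·d₂ = s^2 + 2.8*s + 15.65. n₂·d₁ = 0.5*s + 1.9. Sum = s^2 + 3.3*s + 17.55. d₁·d₂ = s^3 + 6.6*s^2 + 26.29*s + 59.47.
H(s) = (s^2 + 3.3*s + 17.55)/(s^3 + 6.6*s^2 + 26.29*s + 59.47)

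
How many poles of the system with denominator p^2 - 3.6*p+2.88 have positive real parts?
p^2 - 3.6*p + 2.88 = (p - 2.4)(p - 1.2). Poles: 1.2, 2.4. RHP poles (Re>0): 2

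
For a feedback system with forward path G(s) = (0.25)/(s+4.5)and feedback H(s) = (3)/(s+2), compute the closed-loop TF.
Closed-loop T = G/(1+GH).
Numerator: G_num * H_den = 0.25*s + 0.5.
Denominator: G_den * H_den + G_num * H_num = (s^2 + 6.5*s + 9) + (0.75) = s^2 + 6.5*s + 9.75.
T(s) = (0.25*s + 0.5)/(s^2 + 6.5*s + 9.75)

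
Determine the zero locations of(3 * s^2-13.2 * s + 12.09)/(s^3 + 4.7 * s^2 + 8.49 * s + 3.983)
Set numerator = 0: 3*s^2 - 13.2*s + 12.09 = 3*(s - 1.3)(s - 3.1) = 0 → Zeros: 1.3, 3.1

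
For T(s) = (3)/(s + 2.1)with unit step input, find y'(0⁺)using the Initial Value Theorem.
IVT: y'(0⁺) = lim_{s→∞} s²·Y(s) = lim_{s→∞} s·T(s).
deg(num) = 0, deg(den) = 1, relative degree = 1, so s·T(s) → (leading num)/(leading den) = 3/1 = 3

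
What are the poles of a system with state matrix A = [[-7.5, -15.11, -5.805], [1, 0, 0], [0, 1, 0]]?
Eigenvalues solve det(λI - A) = 0.
Characteristic polynomial: λ^3 + 7.5*λ^2 + 15.11*λ + 5.805 = 0.
Factor: (λ + 2.7)(λ + 0.5)(λ + 4.3) = 0.
Roots: -0.5, -2.7, -4.3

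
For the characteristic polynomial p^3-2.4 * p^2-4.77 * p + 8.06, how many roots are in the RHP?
p^3 - 2.4*p^2 - 4.77*p + 8.06 = (p - 3.1)(p - 1.3)(p + 2). Poles: -2, 1.3, 3.1. RHP poles (Re>0): 2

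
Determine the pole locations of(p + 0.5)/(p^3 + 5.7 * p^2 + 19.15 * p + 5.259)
Set denominator = 0: p^3 + 5.7*p^2 + 19.15*p + 5.259 = (p + 0.3)(p^2 + 5.4*p + 17.53) = 0 → Poles: -0.3, -2.7 + 3.2j, -2.7 - 3.2j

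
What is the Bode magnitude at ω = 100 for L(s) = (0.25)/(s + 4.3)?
Substitute s = j*100: L(j100) = 0.000107302 - 0.00249539j.
|L(j100)| = sqrt(Re² + Im²) = 0.002498.
20*log₁₀(0.002498) = -52.05 dB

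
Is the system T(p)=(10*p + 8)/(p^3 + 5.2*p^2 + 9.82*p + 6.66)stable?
Denominator: p^3 + 5.2*p^2 + 9.82*p + 6.66 = (p + 1.8)(p^2 + 3.4*p + 3.7). Poles: -1.7 + 0.9j, -1.7 - 0.9j, -1.8. All Re(p)<0: Yes (stable)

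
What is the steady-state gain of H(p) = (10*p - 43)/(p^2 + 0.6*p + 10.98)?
DC gain = H(0) = num(0)/den(0) = -43/10.98 = -3.916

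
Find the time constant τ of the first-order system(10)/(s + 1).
First-order system: τ = -1/pole. Pole = -1. τ = -1/(-1) = 1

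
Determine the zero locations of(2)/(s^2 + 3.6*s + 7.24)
Numerator is a nonzero constant (2) → Zeros: none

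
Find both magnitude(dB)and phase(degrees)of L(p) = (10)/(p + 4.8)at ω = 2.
Substitute p = j*2: L(j2) = 1.77515 - 0.739645j.
|L| = 20*log₁₀(sqrt(Re²+Im²)) = 5.68 dB.
∠L = atan2(Im, Re) = -22.62°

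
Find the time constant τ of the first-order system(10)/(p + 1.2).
First-order system: τ = -1/pole. Pole = -1.2. τ = -1/(-1.2) = 0.8333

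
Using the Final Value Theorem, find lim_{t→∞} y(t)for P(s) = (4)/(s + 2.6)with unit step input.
FVT: lim_{t→∞} y(t) = lim_{s→0} s*Y(s) where Y(s) = P(s)/s.
= lim_{s→0} P(s) = P(0) = num(0)/den(0) = 4/2.6 = 1.538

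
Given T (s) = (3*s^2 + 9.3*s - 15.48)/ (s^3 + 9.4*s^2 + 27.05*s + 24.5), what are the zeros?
Set numerator = 0: 3*s^2 + 9.3*s - 15.48 = 3*(s + 4.3)(s - 1.2) = 0 → Zeros: -4.3, 1.2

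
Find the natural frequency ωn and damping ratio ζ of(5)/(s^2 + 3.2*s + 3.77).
Underdamped: complex pole -1.6 + 1.1j. ωn = |pole| = 1.942, ζ = -Re(pole)/ωn = 0.824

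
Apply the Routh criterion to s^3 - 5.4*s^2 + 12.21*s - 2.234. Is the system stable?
Routh array:
s^3: [1, 12.21]; s^2: [-5.4, -2.234]; s^1: [11.7963]; s^0: [-2.234]
First column: [1, -5.4, 11.7963, -2.234]. Sign changes = 3.
No, unstable (3 RHP root(s))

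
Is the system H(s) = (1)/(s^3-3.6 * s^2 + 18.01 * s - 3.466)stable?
Denominator: s^3 - 3.6*s^2 + 18.01*s - 3.466 = (s - 0.2)(s^2 - 3.4*s + 17.33). Poles: 0.2, 1.7 + 3.8j, 1.7 - 3.8j. All Re(p)<0: No (unstable)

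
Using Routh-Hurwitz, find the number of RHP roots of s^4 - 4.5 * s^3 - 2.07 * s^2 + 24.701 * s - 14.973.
Routh array:
s^4: [1, -2.07, -14.973]; s^3: [-4.5, 24.701]; s^2: [3.41911, -14.973]; s^1: [4.99456]; s^0: [-14.973]
First column: [1, -4.5, 3.41911, 4.99456, -14.973]. Sign changes = RHP roots = 3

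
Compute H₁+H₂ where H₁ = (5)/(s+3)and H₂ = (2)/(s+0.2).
Parallel: H = H₁ + H₂ = (n₁·d₂ + n₂·d₁)/(d₁·d₂).
n₁·d₂ = 5*s + 1. n₂·d₁ = 2*s + 6. Sum = 7*s + 7. d₁·d₂ = s^2 + 3.2*s + 0.6.
H(s) = (7*s + 7)/(s^2 + 3.2*s + 0.6)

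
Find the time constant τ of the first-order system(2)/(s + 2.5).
First-order system: τ = -1/pole. Pole = -2.5. τ = -1/(-2.5) = 0.4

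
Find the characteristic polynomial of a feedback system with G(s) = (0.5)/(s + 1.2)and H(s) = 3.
Characteristic poly = G_den * H_den + G_num * H_num = (s + 1.2) + (1.5) = s + 2.7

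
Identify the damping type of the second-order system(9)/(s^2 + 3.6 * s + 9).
Standard form: ωn²/(s²+2ζωn·s+ωn²) gives ωn=3, ζ=0.6.
Underdamped (ζ = 0.6 < 1)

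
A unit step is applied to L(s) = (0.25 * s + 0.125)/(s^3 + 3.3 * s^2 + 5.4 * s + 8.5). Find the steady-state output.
FVT: lim_{t→∞} y(t) = lim_{s→0} s*Y(s) where Y(s) = L(s)/s.
= lim_{s→0} L(s) = L(0) = num(0)/den(0) = 0.125/8.5 = 0.01471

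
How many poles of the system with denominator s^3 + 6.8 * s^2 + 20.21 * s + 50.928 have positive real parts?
s^3 + 6.8*s^2 + 20.21*s + 50.928 = (s + 4.8)(s^2 + 2*s + 10.61). Poles: -1 + 3.1j, -1 - 3.1j, -4.8. RHP poles (Re>0): 0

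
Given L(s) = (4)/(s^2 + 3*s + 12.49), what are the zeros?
Numerator is a nonzero constant (4) → Zeros: none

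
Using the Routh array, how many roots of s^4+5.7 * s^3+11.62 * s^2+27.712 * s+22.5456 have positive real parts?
Routh array:
s^4: [1, 11.62, 22.5456]; s^3: [5.7, 27.712]; s^2: [6.75825, 22.5456]; s^1: [8.69672]; s^0: [22.5456]
First column: [1, 5.7, 6.75825, 8.69672, 22.5456]. Sign changes = RHP roots = 0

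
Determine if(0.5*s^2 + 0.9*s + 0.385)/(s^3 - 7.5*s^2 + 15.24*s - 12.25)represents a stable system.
Denominator: s^3 - 7.5*s^2 + 15.24*s - 12.25 = (s - 4.9)(s^2 - 2.6*s + 2.5). Poles: 1.3 + 0.9j, 1.3 - 0.9j, 4.9. All Re(p)<0: No (unstable)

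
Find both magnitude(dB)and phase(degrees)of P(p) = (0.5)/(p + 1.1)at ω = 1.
Substitute p = j*1: P(j1) = 0.248869 - 0.226244j.
|P| = 20*log₁₀(sqrt(Re²+Im²)) = -9.46 dB.
∠P = atan2(Im, Re) = -42.27°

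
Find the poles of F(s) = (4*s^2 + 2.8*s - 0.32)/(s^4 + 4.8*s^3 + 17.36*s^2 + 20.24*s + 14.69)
Set denominator = 0: s^4 + 4.8*s^3 + 17.36*s^2 + 20.24*s + 14.69 = (s^2 + 3.4*s + 11.3)(s^2 + 1.4*s + 1.3) = 0 → Poles: -0.7 + 0.9j, -0.7 - 0.9j, -1.7 + 2.9j, -1.7 - 2.9j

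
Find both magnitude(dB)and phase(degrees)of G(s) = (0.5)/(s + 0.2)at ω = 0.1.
Substitute s = j*0.1: G(j0.1) = 2 - 1j.
|G| = 20*log₁₀(sqrt(Re²+Im²)) = 6.99 dB.
∠G = atan2(Im, Re) = -26.57°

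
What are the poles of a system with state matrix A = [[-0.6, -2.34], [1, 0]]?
Eigenvalues solve det(λI - A) = 0.
Characteristic polynomial: λ^2 + 0.6*λ + 2.34 = 0.
Roots: -0.3 + 1.5j, -0.3 - 1.5j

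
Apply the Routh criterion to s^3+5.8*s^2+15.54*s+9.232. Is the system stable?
Routh array:
s^3: [1, 15.54]; s^2: [5.8, 9.232]; s^1: [13.9483]; s^0: [9.232]
First column: [1, 5.8, 13.9483, 9.232]. Sign changes = 0.
Yes, stable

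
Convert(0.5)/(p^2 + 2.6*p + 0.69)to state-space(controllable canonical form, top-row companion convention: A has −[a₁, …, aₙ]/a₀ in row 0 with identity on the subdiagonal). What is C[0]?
Reachable canonical form: C = numerator coefficients (right-aligned, zero-padded to length n).
num = 0.5, C = [[0, 0.5]].
C[0] = 0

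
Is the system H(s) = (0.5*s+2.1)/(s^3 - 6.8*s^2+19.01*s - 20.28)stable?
Denominator: s^3 - 6.8*s^2 + 19.01*s - 20.28 = (s - 2.4)(s^2 - 4.4*s + 8.45). Poles: 2.2 + 1.9j, 2.2 - 1.9j, 2.4. All Re(p)<0: No (unstable)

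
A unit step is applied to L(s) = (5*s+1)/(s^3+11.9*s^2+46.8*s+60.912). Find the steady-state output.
FVT: lim_{t→∞} y(t) = lim_{s→0} s*Y(s) where Y(s) = L(s)/s.
= lim_{s→0} L(s) = L(0) = num(0)/den(0) = 1/60.912 = 0.01642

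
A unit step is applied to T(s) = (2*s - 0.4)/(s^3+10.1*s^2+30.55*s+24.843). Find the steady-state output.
FVT: lim_{t→∞} y(t) = lim_{s→0} s*Y(s) where Y(s) = T(s)/s.
= lim_{s→0} T(s) = T(0) = num(0)/den(0) = -0.4/24.843 = -0.0161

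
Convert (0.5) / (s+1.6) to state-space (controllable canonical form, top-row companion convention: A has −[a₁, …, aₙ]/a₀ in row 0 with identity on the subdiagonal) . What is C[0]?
Reachable canonical form: C = numerator coefficients (right-aligned, zero-padded to length n).
num = 0.5, C = [[0.5]].
C[0] = 0.5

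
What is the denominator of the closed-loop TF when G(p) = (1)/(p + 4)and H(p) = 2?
Characteristic poly = G_den * H_den + G_num * H_num = (p + 4) + (2) = p + 6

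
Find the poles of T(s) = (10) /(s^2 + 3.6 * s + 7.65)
Set denominator = 0: s^2 + 3.6*s + 7.65 = 0 → Poles: -1.8 + 2.1j, -1.8 - 2.1j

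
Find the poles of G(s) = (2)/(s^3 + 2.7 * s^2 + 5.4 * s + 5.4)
Set denominator = 0: s^3 + 2.7*s^2 + 5.4*s + 5.4 = (s + 1.5)(s^2 + 1.2*s + 3.6) = 0 → Poles: -0.6 + 1.8j, -0.6 - 1.8j, -1.5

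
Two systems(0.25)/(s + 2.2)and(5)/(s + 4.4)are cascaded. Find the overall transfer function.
Series: H = H₁ · H₂ = (n₁·n₂)/(d₁·d₂).
Num: n₁·n₂ = 1.25. Den: d₁·d₂ = s^2 + 6.6*s + 9.68.
H(s) = (1.25)/(s^2 + 6.6*s + 9.68)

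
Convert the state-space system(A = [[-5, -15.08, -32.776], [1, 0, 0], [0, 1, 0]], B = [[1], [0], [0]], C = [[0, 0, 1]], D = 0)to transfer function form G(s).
G(s) = C(sI - A)⁻¹B + D.
Characteristic polynomial det(sI - A) = s^3 + 5*s^2 + 15.08*s + 32.776.
Numerator from C·adj(sI-A)·B + D·det(sI-A) = 1.
G(s) = (1)/(s^3 + 5*s^2 + 15.08*s + 32.776)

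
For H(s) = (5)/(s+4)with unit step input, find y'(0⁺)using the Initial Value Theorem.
IVT: y'(0⁺) = lim_{s→∞} s²·Y(s) = lim_{s→∞} s·H(s).
deg(num) = 0, deg(den) = 1, relative degree = 1, so s·H(s) → (leading num)/(leading den) = 5/1 = 5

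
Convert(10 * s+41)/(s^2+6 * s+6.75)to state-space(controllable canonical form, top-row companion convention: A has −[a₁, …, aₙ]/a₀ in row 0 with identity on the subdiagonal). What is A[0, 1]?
Reachable canonical form for den = s^2 + 6*s + 6.75: top row of A = -[a₁,a₂,...,aₙ]/a₀, ones on the subdiagonal, zeros elsewhere.
A = [[-6, -6.75], [1, 0]].
A[0,1] = -6.75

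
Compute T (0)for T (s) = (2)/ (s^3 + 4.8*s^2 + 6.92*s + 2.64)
DC gain = T(0) = num(0)/den(0) = 2/2.64 = 0.7576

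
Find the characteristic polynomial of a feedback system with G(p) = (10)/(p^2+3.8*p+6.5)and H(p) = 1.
Characteristic poly = G_den * H_den + G_num * H_num = (p^2 + 3.8*p + 6.5) + (10) = p^2 + 3.8*p + 16.5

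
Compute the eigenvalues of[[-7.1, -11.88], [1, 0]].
Eigenvalues solve det(λI - A) = 0.
Characteristic polynomial: λ^2 + 7.1*λ + 11.88 = 0.
Factor: (λ + 2.7)(λ + 4.4) = 0.
Roots: -2.7, -4.4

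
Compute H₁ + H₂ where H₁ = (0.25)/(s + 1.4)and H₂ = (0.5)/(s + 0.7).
Parallel: H = H₁ + H₂ = (n₁·d₂ + n₂·d₁)/(d₁·d₂).
n₁·d₂ = 0.25*s + 0.175. n₂·d₁ = 0.5*s + 0.7. Sum = 0.75*s + 0.875. d₁·d₂ = s^2 + 2.1*s + 0.98.
H(s) = (0.75*s + 0.875)/(s^2 + 2.1*s + 0.98)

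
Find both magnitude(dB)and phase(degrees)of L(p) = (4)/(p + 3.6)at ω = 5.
Substitute p = j*5: L(j5) = 0.379347 - 0.52687j.
|L| = 20*log₁₀(sqrt(Re²+Im²)) = -3.75 dB.
∠L = atan2(Im, Re) = -54.25°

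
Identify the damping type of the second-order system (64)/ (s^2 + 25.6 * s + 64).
Standard form: ωn²/(s²+2ζωn·s+ωn²) gives ωn=8, ζ=1.6.
Overdamped (ζ = 1.6 > 1)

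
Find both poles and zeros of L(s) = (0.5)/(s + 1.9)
Set denominator = 0: s + 1.9 = 0 → Poles: -1.9
Numerator is a nonzero constant (0.5) → Zeros: none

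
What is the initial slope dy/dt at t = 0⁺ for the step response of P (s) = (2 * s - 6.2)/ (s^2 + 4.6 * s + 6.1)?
IVT: y'(0⁺) = lim_{s→∞} s²·Y(s) = lim_{s→∞} s·P(s).
deg(num) = 1, deg(den) = 2, relative degree = 1, so s·P(s) → (leading num)/(leading den) = 2/1 = 2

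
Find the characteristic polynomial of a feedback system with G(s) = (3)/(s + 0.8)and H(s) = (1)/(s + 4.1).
Characteristic poly = G_den * H_den + G_num * H_num = (s^2 + 4.9*s + 3.28) + (3) = s^2 + 4.9*s + 6.28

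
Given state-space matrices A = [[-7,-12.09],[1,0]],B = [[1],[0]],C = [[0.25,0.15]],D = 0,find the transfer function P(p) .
P(p) = C(pI - A)⁻¹B + D.
Characteristic polynomial det(pI - A) = p^2 + 7*p + 12.09.
Numerator from C·adj(pI-A)·B + D·det(pI-A) = 0.25*p + 0.15.
P(p) = (0.25*p + 0.15)/(p^2 + 7*p + 12.09)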